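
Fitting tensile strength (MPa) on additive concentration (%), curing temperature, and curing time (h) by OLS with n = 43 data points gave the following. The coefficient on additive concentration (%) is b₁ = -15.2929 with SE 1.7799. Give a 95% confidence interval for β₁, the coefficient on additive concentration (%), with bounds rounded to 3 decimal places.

(-18.893, -11.693)

df = n − k − 1 = 43 − 3 − 1 = 39.
t* = t_{0.025, 39} = 2.022691.
Margin = t* × SE = 2.022691 × 1.7799 = 3.60019.
CI: -15.2929 ± 3.60019 → (-18.893, -11.693).
With 95% confidence, each one-unit increase in additive concentration (%) is associated with a change of between -18.893 and -11.693 MPa in tensile strength, holding the other predictors fixed.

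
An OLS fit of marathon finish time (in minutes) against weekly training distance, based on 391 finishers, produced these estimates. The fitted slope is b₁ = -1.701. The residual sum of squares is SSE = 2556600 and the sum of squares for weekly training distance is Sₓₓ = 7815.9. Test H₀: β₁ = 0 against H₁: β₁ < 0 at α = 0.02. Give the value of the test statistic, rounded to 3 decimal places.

t = -1.855

MSE = SSE/(n − 2) = 2556600/389 = 6572.24.
SE(b₁) = √(MSE/Sₓₓ) = √(6572.24/7815.9) = 0.916995.
t = -1.701 / 0.916995 = -1.855.
df = n − 2 = 389.
One-sided p ≈ 0.0322, which is ≥ 0.02, so fail to reject H₀.
The data do not give significant evidence that the true slope on weekly training distance is negative.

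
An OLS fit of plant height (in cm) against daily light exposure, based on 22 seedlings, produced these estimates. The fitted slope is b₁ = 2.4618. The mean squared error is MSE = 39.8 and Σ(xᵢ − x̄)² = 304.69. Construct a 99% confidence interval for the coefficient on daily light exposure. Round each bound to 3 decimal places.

SE(b₁) = √(MSE/Sₓₓ) = √(39.8/304.69) = 0.36142.
df = n − 2 = 20.
t* = t_{0.005, 20} = 2.84534.
Margin = t* × SE = 2.84534 × 0.36142 = 1.02836.
CI: 2.4618 ± 1.02836 → (1.433, 3.490).
With 99% confidence, each one-unit increase in daily light exposure is associated with a change of between 1.433 and 3.490 cm in plant height.

(1.433, 3.490)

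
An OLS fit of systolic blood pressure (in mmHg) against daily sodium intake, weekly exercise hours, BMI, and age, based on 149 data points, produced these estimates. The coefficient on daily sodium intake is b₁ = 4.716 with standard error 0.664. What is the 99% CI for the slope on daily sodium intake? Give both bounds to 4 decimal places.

df = n − k − 1 = 149 − 4 − 1 = 144.
t* = t_{0.005, 144} = 2.610402.
Margin = t* × SE = 2.610402 × 0.664 = 1.733307.
CI: 4.716 ± 1.733307 → (2.9827, 6.4493).
With 99% confidence, each one-unit increase in daily sodium intake is associated with a change of between 2.9827 and 6.4493 mmHg in systolic blood pressure, holding the other predictors fixed.

(2.9827, 6.4493)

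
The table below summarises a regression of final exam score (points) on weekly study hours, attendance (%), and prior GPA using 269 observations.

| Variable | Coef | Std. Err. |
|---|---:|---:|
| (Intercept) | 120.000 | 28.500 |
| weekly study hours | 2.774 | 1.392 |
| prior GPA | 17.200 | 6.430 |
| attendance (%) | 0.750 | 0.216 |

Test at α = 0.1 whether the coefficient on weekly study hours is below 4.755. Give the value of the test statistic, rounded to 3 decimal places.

Read off: b = 2.774, SE = 1.392 for weekly study hours.
H₀: β₁ = 4.755 vs H₁: β₁ < 4.755.
t = (2.774 − 4.755) / 1.392 = -1.423.
df = n − k − 1 = 269 − 3 − 1 = 265.
One-sided p ≈ 0.0779, which is < 0.1, so reject H₀.
There is evidence that the true slope on weekly study hours is below 4.755 points per unit, holding the other predictors fixed.

t = -1.423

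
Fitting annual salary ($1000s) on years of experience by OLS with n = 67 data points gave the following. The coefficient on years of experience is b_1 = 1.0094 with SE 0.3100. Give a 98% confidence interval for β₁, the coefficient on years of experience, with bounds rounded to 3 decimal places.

df = n − 2 = 67 − 2 = 65.
t* = t_{0.01, 65} = 2.385097.
Margin = t* × SE = 2.385097 × 0.3100 = 0.73938.
CI: 1.0094 ± 0.73938 → (0.270, 1.749).
With 98% confidence, each one-unit increase in years of experience is associated with a change of between 0.270 and 1.749 $1000s in annual salary.

(0.270, 1.749)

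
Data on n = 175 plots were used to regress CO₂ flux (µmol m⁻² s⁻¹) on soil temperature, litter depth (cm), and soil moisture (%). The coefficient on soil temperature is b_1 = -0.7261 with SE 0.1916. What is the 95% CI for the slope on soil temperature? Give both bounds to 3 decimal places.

df = n − k − 1 = 175 − 3 − 1 = 171.
t* = t_{0.025, 171} = 1.973934.
Margin = t* × SE = 1.973934 × 0.1916 = 0.37821.
CI: -0.7261 ± 0.37821 → (-1.104, -0.348).
With 95% confidence, each one-unit increase in soil temperature is associated with a change of between -1.104 and -0.348 µmol m⁻² s⁻¹ in CO₂ flux, holding the other predictors fixed.

(-1.104, -0.348)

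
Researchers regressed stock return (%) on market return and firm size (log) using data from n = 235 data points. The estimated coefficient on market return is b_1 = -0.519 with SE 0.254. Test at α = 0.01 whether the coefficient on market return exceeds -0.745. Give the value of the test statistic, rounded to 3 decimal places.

t = 0.890

H₀: β₁ = -0.745 vs H₁: β₁ > -0.745.
t = (b_1 − β₁⁰)/SE = (-0.519 − (-0.745)) / 0.254 = 0.890.
df = n − k − 1 = 235 − 2 − 1 = 232.
One-sided p ≈ 0.1873, which is ≥ 0.01, so fail to reject H₀.
The data do not give significant evidence that the true slope on market return exceeds -0.745 % per unit, holding the other predictors fixed.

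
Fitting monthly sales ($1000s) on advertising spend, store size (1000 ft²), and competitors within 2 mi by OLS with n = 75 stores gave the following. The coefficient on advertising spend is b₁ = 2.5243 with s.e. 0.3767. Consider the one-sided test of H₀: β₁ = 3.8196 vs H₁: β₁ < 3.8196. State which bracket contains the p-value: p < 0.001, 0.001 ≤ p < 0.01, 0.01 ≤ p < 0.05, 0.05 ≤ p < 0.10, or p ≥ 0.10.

t = (2.5243 − 3.8196) / 0.3767 = -3.439.
df = n − k − 1 = 75 − 3 − 1 = 71.
One-sided p = P(T_{71} < t) ≈ 0.0005.
So p < 0.001.

p < 0.001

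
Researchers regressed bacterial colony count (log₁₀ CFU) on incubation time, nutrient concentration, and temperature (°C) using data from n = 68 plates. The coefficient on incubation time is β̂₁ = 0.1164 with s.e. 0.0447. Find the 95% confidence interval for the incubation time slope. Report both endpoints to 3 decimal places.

(0.027, 0.206)

df = n − k − 1 = 68 − 3 − 1 = 64.
t* = t_{0.025, 64} = 1.99773.
Margin = t* × SE = 1.99773 × 0.0447 = 0.08930.
CI: 0.1164 ± 0.08930 → (0.027, 0.206).
With 95% confidence, each one-unit increase in incubation time is associated with a change of between 0.027 and 0.206 log₁₀ CFU in bacterial colony count, holding the other predictors fixed.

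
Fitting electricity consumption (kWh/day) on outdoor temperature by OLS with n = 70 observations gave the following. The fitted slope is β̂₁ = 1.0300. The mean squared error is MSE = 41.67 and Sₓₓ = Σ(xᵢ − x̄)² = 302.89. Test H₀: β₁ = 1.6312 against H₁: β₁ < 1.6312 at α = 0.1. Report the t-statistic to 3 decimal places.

t = -1.621

SE(β̂₁) = √(MSE/Sₓₓ) = √(41.67/302.89) = 0.370911.
t = (1.0300 − 1.6312) / 0.370911 = -1.621.
df = n − 2 = 68.
One-sided p ≈ 0.0548, which is < 0.1, so reject H₀.
There is evidence that the true slope on outdoor temperature is below 1.6312 kWh/day per unit.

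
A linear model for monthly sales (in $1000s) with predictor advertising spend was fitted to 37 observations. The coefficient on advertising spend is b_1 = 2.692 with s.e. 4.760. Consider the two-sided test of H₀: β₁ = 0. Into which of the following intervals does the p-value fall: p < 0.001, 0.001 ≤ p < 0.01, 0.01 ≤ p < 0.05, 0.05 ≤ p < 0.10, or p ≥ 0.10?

t = 2.692 / 4.760 = 0.566.
df = n − 2 = 37 − 2 = 35.
Two-sided p = 2·P(T_{35} > |t|) ≈ 0.5753.
So p ≥ 0.10.

p ≥ 0.10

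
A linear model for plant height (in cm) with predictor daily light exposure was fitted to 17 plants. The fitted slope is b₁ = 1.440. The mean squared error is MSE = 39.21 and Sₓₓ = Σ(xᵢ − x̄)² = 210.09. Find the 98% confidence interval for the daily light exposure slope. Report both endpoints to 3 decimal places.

SE(b₁) = √(MSE/Sₓₓ) = √(39.21/210.09) = 0.432012.
df = n − 2 = 15.
t* = t_{0.01, 15} = 2.60248.
Margin = t* × SE = 2.60248 × 0.432012 = 1.12430.
CI: 1.440 ± 1.12430 → (0.316, 2.564).
With 98% confidence, each one-unit increase in daily light exposure is associated with a change of between 0.316 and 2.564 cm in plant height.

(0.316, 2.564)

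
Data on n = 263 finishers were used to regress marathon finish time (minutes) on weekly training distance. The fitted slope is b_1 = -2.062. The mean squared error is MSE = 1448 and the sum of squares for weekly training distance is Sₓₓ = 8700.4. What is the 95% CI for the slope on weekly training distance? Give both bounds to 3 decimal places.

SE(b_1) = √(MSE/Sₓₓ) = √(1448/8700.4) = 0.407957.
df = n − 2 = 261.
t* = t_{0.025, 261} = 1.969095.
Margin = t* × SE = 1.969095 × 0.407957 = 0.80331.
CI: -2.062 ± 0.80331 → (-2.865, -1.259).
With 95% confidence, each one-unit increase in weekly training distance is associated with a change of between -2.865 and -1.259 minutes in marathon finish time.

(-2.865, -1.259)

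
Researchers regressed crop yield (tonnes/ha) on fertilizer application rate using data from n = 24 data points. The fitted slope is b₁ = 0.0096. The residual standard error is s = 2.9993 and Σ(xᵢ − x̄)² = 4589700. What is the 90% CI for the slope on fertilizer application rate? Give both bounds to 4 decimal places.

SE(b₁) = s/√Sₓₓ = 2.9993/√4589700 = 0.0014.
df = n − 2 = 22.
t* = t_{0.05, 22} = 1.717144.
Margin = t* × SE = 1.717144 × 0.0014 = 0.002404.
CI: 0.0096 ± 0.002404 → (0.0072, 0.0120).
With 90% confidence, each one-unit increase in fertilizer application rate is associated with a change of between 0.0072 and 0.0120 tonnes/ha in crop yield.

(0.0072, 0.0120)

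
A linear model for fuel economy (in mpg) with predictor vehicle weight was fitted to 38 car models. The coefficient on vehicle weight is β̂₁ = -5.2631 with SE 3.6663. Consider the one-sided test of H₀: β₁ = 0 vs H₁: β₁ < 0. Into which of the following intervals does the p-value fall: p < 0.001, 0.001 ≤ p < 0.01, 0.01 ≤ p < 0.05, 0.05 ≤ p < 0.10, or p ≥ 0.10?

0.05 ≤ p < 0.10

t = -5.2631 / 3.6663 = -1.436.
df = n − 2 = 38 − 2 = 36.
One-sided p = P(T_{36} < t) ≈ 0.0799.
So 0.05 ≤ p < 0.10.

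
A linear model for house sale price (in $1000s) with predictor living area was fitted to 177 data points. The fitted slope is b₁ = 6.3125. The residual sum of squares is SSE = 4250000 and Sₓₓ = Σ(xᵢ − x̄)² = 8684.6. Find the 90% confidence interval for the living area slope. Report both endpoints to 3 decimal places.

(3.547, 9.078)

MSE = SSE/(n − 2) = 4250000/175 = 24285.7.
SE(b₁) = √(MSE/Sₓₓ) = √(24285.7/8684.6) = 1.67225.
df = n − 2 = 175.
t* = t_{0.05, 175} = 1.653607.
Margin = t* × SE = 1.653607 × 1.67225 = 2.76524.
CI: 6.3125 ± 2.76524 → (3.547, 9.078).
With 90% confidence, each one-unit increase in living area is associated with a change of between 3.547 and 9.078 $1000s in house sale price.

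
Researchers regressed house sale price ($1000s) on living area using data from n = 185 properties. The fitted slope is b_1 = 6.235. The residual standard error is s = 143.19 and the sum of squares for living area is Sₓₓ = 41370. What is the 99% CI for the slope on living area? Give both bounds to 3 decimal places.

(4.403, 8.067)

SE(b_1) = s/√Sₓₓ = 143.19/√41370 = 0.703996.
df = n − 2 = 183.
t* = t_{0.005, 183} = 2.602961.
Margin = t* × SE = 2.602961 × 0.703996 = 1.83247.
CI: 6.235 ± 1.83247 → (4.403, 8.067).
With 99% confidence, each one-unit increase in living area is associated with a change of between 4.403 and 8.067 $1000s in house sale price.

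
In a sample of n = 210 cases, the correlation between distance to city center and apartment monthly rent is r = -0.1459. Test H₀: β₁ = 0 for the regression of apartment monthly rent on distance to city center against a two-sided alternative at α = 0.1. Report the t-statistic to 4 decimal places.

t = -2.1270

t = r·√(n − 2)/√(1 − r²) = -0.1459·√208/√0.978713 = -2.1270.
df = n − 2 = 208.
Two-sided p ≈ 0.0346, which is < 0.1, so reject H₀.
There is evidence of a linear association between distance to city center and apartment monthly rent.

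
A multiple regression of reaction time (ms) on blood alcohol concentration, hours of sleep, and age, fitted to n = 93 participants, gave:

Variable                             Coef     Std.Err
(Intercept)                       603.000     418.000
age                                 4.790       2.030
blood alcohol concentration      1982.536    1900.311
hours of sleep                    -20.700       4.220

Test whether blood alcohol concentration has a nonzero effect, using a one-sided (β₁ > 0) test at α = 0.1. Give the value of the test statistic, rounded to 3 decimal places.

Read off: b = 1982.536, SE = 1900.311 for blood alcohol concentration.
H₀: β₁ = 0 vs H₁: β₁ > 0.
t = 1982.536 / 1900.311 = 1.043.
df = n − k − 1 = 93 − 3 − 1 = 89.
One-sided p ≈ 0.1498, which is ≥ 0.1, so fail to reject H₀.
The data do not give significant evidence that the true slope on blood alcohol concentration is positive, holding the other predictors fixed.

t = 1.043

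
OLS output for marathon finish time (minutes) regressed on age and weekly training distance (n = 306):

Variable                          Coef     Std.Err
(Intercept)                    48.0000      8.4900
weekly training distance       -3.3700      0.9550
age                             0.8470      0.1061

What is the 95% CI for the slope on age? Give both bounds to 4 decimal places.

(0.6382, 1.0558)

Read off: b = 0.8470, SE = 0.1061 for age.
df = n − k − 1 = 306 − 2 − 1 = 303.
t* = t_{0.025, 303} = 1.967824.
Margin = t* × SE = 1.967824 × 0.1061 = 0.208786.
CI: 0.8470 ± 0.208786 → (0.6382, 1.0558).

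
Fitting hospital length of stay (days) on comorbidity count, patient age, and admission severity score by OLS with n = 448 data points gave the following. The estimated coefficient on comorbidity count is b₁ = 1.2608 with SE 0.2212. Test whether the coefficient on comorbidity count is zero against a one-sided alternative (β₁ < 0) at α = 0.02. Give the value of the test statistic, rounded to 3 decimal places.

t = 5.700

H₀: β₁ = 0 vs H₁: β₁ < 0.
t = (b₁ − β₁⁰)/SE = 1.2608 / 0.2212 = 5.700.
df = n − k − 1 = 448 − 3 − 1 = 444.
One-sided p ≈ 1.0000, which is ≥ 0.02, so fail to reject H₀.
The data do not give significant evidence that the true slope on comorbidity count is negative, holding the other predictors fixed.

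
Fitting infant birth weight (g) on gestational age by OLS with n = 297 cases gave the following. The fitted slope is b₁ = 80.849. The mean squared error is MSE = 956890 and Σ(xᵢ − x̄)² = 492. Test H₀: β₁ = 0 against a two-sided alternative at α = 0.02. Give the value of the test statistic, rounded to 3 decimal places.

t = 1.833

SE(b₁) = √(MSE/Sₓₓ) = √(956890/492) = 44.101.
t = 80.849 / 44.101 = 1.833.
df = n − 2 = 295.
Two-sided p ≈ 0.0678, which is ≥ 0.02, so fail to reject H₀.
The data do not give significant evidence of an association between gestational age and infant birth weight.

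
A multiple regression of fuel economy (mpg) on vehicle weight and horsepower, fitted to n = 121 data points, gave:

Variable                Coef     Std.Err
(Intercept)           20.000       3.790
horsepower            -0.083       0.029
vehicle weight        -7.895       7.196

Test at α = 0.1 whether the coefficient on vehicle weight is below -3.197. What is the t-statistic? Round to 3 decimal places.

t = -0.653

Read off: b = -7.895, SE = 7.196 for vehicle weight.
H₀: β₁ = -3.197 vs H₁: β₁ < -3.197.
t = (-7.895 − (-3.197)) / 7.196 = -0.653.
df = n − k − 1 = 121 − 2 − 1 = 118.
One-sided p ≈ 0.2576, which is ≥ 0.1, so fail to reject H₀.
The data do not give significant evidence that the true slope on vehicle weight is below -3.197 mpg per unit, holding the other predictors fixed.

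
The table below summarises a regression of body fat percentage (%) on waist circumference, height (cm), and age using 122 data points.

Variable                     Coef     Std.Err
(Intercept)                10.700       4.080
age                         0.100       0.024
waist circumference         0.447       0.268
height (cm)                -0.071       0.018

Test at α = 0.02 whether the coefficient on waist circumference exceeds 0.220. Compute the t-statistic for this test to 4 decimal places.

t = 0.8470

Read off: b = 0.447, SE = 0.268 for waist circumference.
H₀: β₁ = 0.220 vs H₁: β₁ > 0.220.
t = (0.447 − 0.220) / 0.268 = 0.8470.
df = n − k − 1 = 122 − 3 − 1 = 118.
One-sided p ≈ 0.1994, which is ≥ 0.02, so fail to reject H₀.
The data do not give significant evidence that the true slope on waist circumference exceeds 0.220 % per unit, holding the other predictors fixed.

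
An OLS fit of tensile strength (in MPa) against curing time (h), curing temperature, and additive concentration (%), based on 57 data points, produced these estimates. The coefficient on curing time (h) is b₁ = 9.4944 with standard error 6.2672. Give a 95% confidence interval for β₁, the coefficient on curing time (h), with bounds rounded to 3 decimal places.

df = n − k − 1 = 57 − 3 − 1 = 53.
t* = t_{0.025, 53} = 2.005746.
Margin = t* × SE = 2.005746 × 6.2672 = 12.57041.
CI: 9.4944 ± 12.57041 → (-3.076, 22.065).
With 95% confidence, each one-unit increase in curing time (h) is associated with a change of between -3.076 and 22.065 MPa in tensile strength, holding the other predictors fixed.

(-3.076, 22.065)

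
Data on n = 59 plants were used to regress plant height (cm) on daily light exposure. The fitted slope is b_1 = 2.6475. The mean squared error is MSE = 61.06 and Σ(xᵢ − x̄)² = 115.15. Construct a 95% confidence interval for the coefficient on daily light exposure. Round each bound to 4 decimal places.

SE(b_1) = √(MSE/Sₓₓ) = √(61.06/115.15) = 0.728193.
df = n − 2 = 57.
t* = t_{0.025, 57} = 2.002465.
Margin = t* × SE = 2.002465 × 0.728193 = 1.458181.
CI: 2.6475 ± 1.458181 → (1.1893, 4.1057).
With 95% confidence, each one-unit increase in daily light exposure is associated with a change of between 1.1893 and 4.1057 cm in plant height.

(1.1893, 4.1057)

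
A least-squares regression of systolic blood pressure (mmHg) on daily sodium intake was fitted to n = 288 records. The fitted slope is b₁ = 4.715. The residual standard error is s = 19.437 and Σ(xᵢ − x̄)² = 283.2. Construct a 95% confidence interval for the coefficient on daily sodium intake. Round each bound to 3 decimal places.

SE(b₁) = s/√Sₓₓ = 19.437/√283.2 = 1.155.
df = n − 2 = 286.
t* = t_{0.025, 286} = 1.968293.
Margin = t* × SE = 1.968293 × 1.155 = 2.27338.
CI: 4.715 ± 2.27338 → (2.442, 6.988).
With 95% confidence, each one-unit increase in daily sodium intake is associated with a change of between 2.442 and 6.988 mmHg in systolic blood pressure.

(2.442, 6.988)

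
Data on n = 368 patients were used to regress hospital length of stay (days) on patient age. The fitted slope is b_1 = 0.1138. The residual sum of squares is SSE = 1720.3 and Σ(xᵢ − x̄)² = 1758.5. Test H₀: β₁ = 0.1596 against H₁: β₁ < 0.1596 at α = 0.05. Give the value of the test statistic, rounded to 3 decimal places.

MSE = SSE/(n − 2) = 1720.3/366 = 4.70027.
SE(b_1) = √(MSE/Sₓₓ) = √(4.70027/1758.5) = 0.0517.
t = (0.1138 − 0.1596) / 0.0517 = -0.886.
df = n − 2 = 366.
One-sided p ≈ 0.1881, which is ≥ 0.05, so fail to reject H₀.
The data do not give significant evidence that the true slope on patient age is below 0.1596 days per unit.

t = -0.886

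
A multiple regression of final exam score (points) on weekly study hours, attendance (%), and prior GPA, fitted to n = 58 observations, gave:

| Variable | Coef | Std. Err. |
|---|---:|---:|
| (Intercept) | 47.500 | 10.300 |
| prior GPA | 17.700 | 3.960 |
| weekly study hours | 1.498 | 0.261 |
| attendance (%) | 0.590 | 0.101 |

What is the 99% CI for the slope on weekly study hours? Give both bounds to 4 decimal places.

Read off: b = 1.498, SE = 0.261 for weekly study hours.
df = n − k − 1 = 58 − 3 − 1 = 54.
t* = t_{0.005, 54} = 2.669985.
Margin = t* × SE = 2.669985 × 0.261 = 0.696866.
CI: 1.498 ± 0.696866 → (0.8011, 2.1949).

(0.8011, 2.1949)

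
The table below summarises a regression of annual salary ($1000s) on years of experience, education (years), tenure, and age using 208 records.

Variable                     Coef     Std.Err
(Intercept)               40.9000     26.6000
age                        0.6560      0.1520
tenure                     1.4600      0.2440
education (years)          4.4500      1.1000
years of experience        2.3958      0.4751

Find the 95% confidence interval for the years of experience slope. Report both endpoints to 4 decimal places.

(1.4590, 3.3326)

Read off: b = 2.3958, SE = 0.4751 for years of experience.
df = n − k − 1 = 208 − 4 − 1 = 203.
t* = t_{0.025, 203} = 1.971719.
Margin = t* × SE = 1.971719 × 0.4751 = 0.936764.
CI: 2.3958 ± 0.936764 → (1.4590, 3.3326).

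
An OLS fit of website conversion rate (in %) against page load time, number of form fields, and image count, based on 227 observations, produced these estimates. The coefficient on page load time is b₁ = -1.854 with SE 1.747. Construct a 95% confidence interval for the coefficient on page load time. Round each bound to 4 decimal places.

(-5.2967, 1.5887)

df = n − k − 1 = 227 − 3 − 1 = 223.
t* = t_{0.025, 223} = 1.970659.
Margin = t* × SE = 1.970659 × 1.747 = 3.442741.
CI: -1.854 ± 3.442741 → (-5.2967, 1.5887).
With 95% confidence, each one-unit increase in page load time is associated with a change of between -5.2967 and 1.5887 % in website conversion rate, holding the other predictors fixed.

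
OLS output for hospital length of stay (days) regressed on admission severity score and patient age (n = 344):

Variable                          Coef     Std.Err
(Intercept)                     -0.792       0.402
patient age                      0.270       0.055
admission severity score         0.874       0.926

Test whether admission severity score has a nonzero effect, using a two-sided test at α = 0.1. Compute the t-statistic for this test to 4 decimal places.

Read off: b = 0.874, SE = 0.926 for admission severity score.
H₀: β₁ = 0 vs H₁: β₁ ≠ 0.
t = 0.874 / 0.926 = 0.9438.
df = n − k − 1 = 344 − 2 − 1 = 341.
Two-sided p ≈ 0.3459, which is ≥ 0.1, so fail to reject H₀.
The data do not give significant evidence of an association between admission severity score and hospital length of stay, after adjusting for the other predictors.

t = 0.9438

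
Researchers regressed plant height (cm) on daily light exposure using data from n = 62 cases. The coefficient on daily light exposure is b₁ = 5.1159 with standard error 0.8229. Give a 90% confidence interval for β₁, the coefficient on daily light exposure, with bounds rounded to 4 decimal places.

df = n − 2 = 62 − 2 = 60.
t* = t_{0.05, 60} = 1.670649.
Margin = t* × SE = 1.670649 × 0.8229 = 1.374777.
CI: 5.1159 ± 1.374777 → (3.7411, 6.4907).
With 90% confidence, each one-unit increase in daily light exposure is associated with a change of between 3.7411 and 6.4907 cm in plant height.

(3.7411, 6.4907)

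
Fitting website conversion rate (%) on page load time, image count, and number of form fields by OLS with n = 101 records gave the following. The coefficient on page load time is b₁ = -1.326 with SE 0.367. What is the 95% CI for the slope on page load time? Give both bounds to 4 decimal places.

(-2.0544, -0.5976)

df = n − k − 1 = 101 − 3 − 1 = 97.
t* = t_{0.025, 97} = 1.984723.
Margin = t* × SE = 1.984723 × 0.367 = 0.728393.
CI: -1.326 ± 0.728393 → (-2.0544, -0.5976).
With 95% confidence, each one-unit increase in page load time is associated with a change of between -2.0544 and -0.5976 % in website conversion rate, holding the other predictors fixed.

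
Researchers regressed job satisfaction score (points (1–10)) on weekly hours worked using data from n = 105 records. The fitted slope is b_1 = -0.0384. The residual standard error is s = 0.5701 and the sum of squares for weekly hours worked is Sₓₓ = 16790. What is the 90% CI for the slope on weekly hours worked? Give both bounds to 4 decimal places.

SE(b_1) = s/√Sₓₓ = 0.5701/√16790 = 0.00439973.
df = n − 2 = 103.
t* = t_{0.05, 103} = 1.659782.
Margin = t* × SE = 1.659782 × 0.00439973 = 0.007303.
CI: -0.0384 ± 0.007303 → (-0.0457, -0.0311).
With 90% confidence, each one-unit increase in weekly hours worked is associated with a change of between -0.0457 and -0.0311 points (1–10) in job satisfaction score.

(-0.0457, -0.0311)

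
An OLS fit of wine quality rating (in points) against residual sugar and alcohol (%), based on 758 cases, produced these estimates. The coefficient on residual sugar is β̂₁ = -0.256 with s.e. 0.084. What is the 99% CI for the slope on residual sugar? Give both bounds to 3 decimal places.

(-0.473, -0.039)

df = n − k − 1 = 758 − 2 − 1 = 755.
t* = t_{0.005, 755} = 2.582357.
Margin = t* × SE = 2.582357 × 0.084 = 0.21692.
CI: -0.256 ± 0.21692 → (-0.473, -0.039).
With 99% confidence, each one-unit increase in residual sugar is associated with a change of between -0.473 and -0.039 points in wine quality rating, holding the other predictors fixed.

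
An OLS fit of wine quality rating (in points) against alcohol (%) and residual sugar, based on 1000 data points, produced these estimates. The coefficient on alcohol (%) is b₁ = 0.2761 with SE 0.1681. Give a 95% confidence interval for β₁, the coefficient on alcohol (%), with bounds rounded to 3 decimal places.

df = n − k − 1 = 1000 − 2 − 1 = 997.
t* = t_{0.025, 997} = 1.962346.
Margin = t* × SE = 1.962346 × 0.1681 = 0.32987.
CI: 0.2761 ± 0.32987 → (-0.054, 0.606).
With 95% confidence, each one-unit increase in alcohol (%) is associated with a change of between -0.054 and 0.606 points in wine quality rating, holding the other predictors fixed.

(-0.054, 0.606)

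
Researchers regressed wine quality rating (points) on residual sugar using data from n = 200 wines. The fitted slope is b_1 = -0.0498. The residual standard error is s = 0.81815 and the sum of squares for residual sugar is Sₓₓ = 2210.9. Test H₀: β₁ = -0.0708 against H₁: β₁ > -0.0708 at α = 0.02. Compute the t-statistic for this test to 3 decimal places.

t = 1.207

SE(b_1) = s/√Sₓₓ = 0.81815/√2210.9 = 0.0174.
t = (-0.0498 − (-0.0708)) / 0.0174 = 1.207.
df = n − 2 = 198.
One-sided p ≈ 0.1145, which is ≥ 0.02, so fail to reject H₀.
The data do not give significant evidence that the true slope on residual sugar exceeds -0.0708 points per unit.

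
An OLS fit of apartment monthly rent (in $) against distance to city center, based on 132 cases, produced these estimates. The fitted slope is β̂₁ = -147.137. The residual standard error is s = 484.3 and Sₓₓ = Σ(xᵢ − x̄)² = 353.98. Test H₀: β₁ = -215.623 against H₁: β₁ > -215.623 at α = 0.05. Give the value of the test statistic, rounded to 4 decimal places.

t = 2.6606

SE(β̂₁) = s/√Sₓₓ = 484.3/√353.98 = 25.741.
t = (-147.137 − (-215.623)) / 25.741 = 2.6606.
df = n − 2 = 130.
One-sided p ≈ 0.0044, which is < 0.05, so reject H₀.
There is evidence that the true slope on distance to city center exceeds -215.623 $ per unit.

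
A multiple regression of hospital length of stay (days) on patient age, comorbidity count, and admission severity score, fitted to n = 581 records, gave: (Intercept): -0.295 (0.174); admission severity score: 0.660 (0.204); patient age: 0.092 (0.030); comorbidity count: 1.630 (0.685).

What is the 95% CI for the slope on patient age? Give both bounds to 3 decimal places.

(0.033, 0.151)

Read off: b = 0.092, SE = 0.030 for patient age.
df = n − k − 1 = 581 − 3 − 1 = 577.
t* = t_{0.025, 577} = 1.964084.
Margin = t* × SE = 1.964084 × 0.030 = 0.05892.
CI: 0.092 ± 0.05892 → (0.033, 0.151).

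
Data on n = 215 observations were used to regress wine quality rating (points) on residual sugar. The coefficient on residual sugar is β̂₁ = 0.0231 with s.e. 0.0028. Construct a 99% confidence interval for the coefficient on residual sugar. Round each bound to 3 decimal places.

df = n − 2 = 215 − 2 = 213.
t* = t_{0.005, 213} = 2.599108.
Margin = t* × SE = 2.599108 × 0.0028 = 0.00728.
CI: 0.0231 ± 0.00728 → (0.016, 0.030).
With 99% confidence, each one-unit increase in residual sugar is associated with a change of between 0.016 and 0.030 points in wine quality rating.

(0.016, 0.030)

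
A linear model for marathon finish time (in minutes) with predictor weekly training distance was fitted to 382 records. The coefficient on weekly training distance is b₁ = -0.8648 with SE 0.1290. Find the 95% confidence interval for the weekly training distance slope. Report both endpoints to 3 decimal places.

(-1.118, -0.611)

df = n − 2 = 382 − 2 = 380.
t* = t_{0.025, 380} = 1.966226.
Margin = t* × SE = 1.966226 × 0.1290 = 0.25364.
CI: -0.8648 ± 0.25364 → (-1.118, -0.611).
With 95% confidence, each one-unit increase in weekly training distance is associated with a change of between -1.118 and -0.611 minutes in marathon finish time.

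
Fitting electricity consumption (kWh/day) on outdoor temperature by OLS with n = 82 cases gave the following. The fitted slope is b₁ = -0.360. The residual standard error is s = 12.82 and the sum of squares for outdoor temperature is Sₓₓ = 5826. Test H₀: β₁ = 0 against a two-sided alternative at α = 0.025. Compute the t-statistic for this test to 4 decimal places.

SE(b₁) = s/√Sₓₓ = 12.82/√5826 = 0.167959.
t = -0.360 / 0.167959 = -2.1434.
df = n − 2 = 80.
Two-sided p ≈ 0.0351, which is ≥ 0.025, so fail to reject H₀.
The data do not give significant evidence of an association between outdoor temperature and electricity consumption.

t = -2.1434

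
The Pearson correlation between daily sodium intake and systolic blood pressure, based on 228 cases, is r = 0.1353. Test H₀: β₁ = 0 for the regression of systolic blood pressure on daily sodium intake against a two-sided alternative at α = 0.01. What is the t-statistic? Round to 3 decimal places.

t = r·√(n − 2)/√(1 − r²) = 0.1353·√226/√0.981694 = 2.053.
df = n − 2 = 226.
Two-sided p ≈ 0.0412, which is ≥ 0.01, so fail to reject H₀.
The data do not give significant evidence of a linear association between daily sodium intake and systolic blood pressure.

t = 2.053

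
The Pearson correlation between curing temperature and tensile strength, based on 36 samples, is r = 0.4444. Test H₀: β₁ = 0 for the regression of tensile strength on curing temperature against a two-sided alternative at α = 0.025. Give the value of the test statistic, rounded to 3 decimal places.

t = 2.893

t = r·√(n − 2)/√(1 − r²) = 0.4444·√34/√0.802509 = 2.893.
df = n − 2 = 34.
Two-sided p ≈ 0.0066, which is < 0.025, so reject H₀.
There is evidence of a linear association between curing temperature and tensile strength.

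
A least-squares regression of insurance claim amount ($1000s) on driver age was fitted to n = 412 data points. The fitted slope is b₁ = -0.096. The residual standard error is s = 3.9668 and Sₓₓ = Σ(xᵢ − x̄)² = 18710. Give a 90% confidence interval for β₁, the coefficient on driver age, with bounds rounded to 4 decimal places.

SE(b₁) = s/√Sₓₓ = 3.9668/√18710 = 0.0290004.
df = n − 2 = 410.
t* = t_{0.05, 410} = 1.648579.
Margin = t* × SE = 1.648579 × 0.0290004 = 0.047809.
CI: -0.096 ± 0.047809 → (-0.1438, -0.0482).
With 90% confidence, each one-unit increase in driver age is associated with a change of between -0.1438 and -0.0482 $1000s in insurance claim amount.

(-0.1438, -0.0482)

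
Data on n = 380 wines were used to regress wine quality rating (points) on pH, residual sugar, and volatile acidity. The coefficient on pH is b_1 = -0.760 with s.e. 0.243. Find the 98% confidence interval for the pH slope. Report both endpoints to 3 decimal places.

df = n − k − 1 = 380 − 3 − 1 = 376.
t* = t_{0.01, 376} = 2.336306.
Margin = t* × SE = 2.336306 × 0.243 = 0.56772.
CI: -0.760 ± 0.56772 → (-1.328, -0.192).
With 98% confidence, each one-unit increase in pH is associated with a change of between -1.328 and -0.192 points in wine quality rating, holding the other predictors fixed.

(-1.328, -0.192)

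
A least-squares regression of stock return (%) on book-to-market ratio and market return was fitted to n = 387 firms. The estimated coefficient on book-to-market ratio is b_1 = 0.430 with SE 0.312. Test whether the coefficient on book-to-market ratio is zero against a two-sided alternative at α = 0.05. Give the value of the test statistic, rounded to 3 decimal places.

t = 1.378

H₀: β₁ = 0 vs H₁: β₁ ≠ 0.
t = (b_1 − β₁⁰)/SE = 0.430 / 0.312 = 1.378.
df = n − k − 1 = 387 − 2 − 1 = 384.
Two-sided p ≈ 0.1689, which is ≥ 0.05, so fail to reject H₀.
The data do not give significant evidence of an association between book-to-market ratio and stock return, after adjusting for the other predictors.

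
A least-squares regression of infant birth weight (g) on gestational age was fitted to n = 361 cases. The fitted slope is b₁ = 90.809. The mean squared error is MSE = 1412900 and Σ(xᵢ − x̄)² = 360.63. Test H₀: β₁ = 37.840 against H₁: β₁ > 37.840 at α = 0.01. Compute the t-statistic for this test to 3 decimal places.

SE(b₁) = √(MSE/Sₓₓ) = √(1.4129e+06/360.63) = 62.5929.
t = (90.809 − 37.840) / 62.5929 = 0.846.
df = n − 2 = 359.
One-sided p ≈ 0.1990, which is ≥ 0.01, so fail to reject H₀.
The data do not give significant evidence that the true slope on gestational age exceeds 37.840 g per unit.

t = 0.846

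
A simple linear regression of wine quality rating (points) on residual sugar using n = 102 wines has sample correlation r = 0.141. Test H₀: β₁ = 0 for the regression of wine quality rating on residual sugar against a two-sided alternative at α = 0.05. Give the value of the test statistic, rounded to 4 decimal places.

t = 1.4242

t = r·√(n − 2)/√(1 − r²) = 0.141·√100/√0.980119 = 1.4242.
df = n − 2 = 100.
Two-sided p ≈ 0.1575, which is ≥ 0.05, so fail to reject H₀.
The data do not give significant evidence of a linear association between residual sugar and wine quality rating.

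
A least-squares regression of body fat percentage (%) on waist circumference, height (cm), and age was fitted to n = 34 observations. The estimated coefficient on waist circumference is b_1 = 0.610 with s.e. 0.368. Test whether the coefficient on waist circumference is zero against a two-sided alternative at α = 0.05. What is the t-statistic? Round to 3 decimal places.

t = 1.658

H₀: β₁ = 0 vs H₁: β₁ ≠ 0.
t = (b_1 − β₁⁰)/SE = 0.610 / 0.368 = 1.658.
df = n − k − 1 = 34 − 3 − 1 = 30.
Two-sided p ≈ 0.1078, which is ≥ 0.05, so fail to reject H₀.
The data do not give significant evidence of an association between waist circumference and body fat percentage, after adjusting for the other predictors.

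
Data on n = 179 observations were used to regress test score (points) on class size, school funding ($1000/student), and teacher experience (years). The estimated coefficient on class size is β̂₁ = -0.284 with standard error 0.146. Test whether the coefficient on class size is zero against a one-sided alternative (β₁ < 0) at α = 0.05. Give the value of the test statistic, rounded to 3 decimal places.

H₀: β₁ = 0 vs H₁: β₁ < 0.
t = (β̂₁ − β₁⁰)/SE = -0.284 / 0.146 = -1.945.
df = n − k − 1 = 179 − 3 − 1 = 175.
One-sided p ≈ 0.0267, which is < 0.05, so reject H₀.
There is evidence that the true slope on class size is negative, holding the other predictors fixed.

t = -1.945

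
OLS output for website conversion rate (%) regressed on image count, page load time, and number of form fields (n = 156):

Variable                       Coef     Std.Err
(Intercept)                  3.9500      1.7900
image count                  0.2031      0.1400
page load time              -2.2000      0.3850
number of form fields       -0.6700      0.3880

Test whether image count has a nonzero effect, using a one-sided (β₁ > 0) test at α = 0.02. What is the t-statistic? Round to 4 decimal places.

Read off: b = 0.2031, SE = 0.1400 for image count.
H₀: β₁ = 0 vs H₁: β₁ > 0.
t = 0.2031 / 0.1400 = 1.4507.
df = n − k − 1 = 156 − 3 − 1 = 152.
One-sided p ≈ 0.0745, which is ≥ 0.02, so fail to reject H₀.
The data do not give significant evidence that the true slope on image count is positive, holding the other predictors fixed.

t = 1.4507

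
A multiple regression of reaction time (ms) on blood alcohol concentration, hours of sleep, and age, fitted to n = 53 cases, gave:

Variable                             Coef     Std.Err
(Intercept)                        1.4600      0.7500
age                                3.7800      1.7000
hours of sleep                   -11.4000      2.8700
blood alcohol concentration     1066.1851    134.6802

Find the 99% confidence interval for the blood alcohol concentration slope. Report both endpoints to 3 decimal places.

Read off: b = 1066.1851, SE = 134.6802 for blood alcohol concentration.
df = n − k − 1 = 53 − 3 − 1 = 49.
t* = t_{0.005, 49} = 2.679952.
Margin = t* × SE = 2.679952 × 134.6802 = 360.93647.
CI: 1066.1851 ± 360.93647 → (705.249, 1427.122).

(705.249, 1427.122)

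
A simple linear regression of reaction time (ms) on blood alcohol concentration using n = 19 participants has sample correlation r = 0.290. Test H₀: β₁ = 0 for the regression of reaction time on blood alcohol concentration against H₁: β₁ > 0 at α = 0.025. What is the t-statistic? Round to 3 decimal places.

t = 1.249

t = r·√(n − 2)/√(1 − r²) = 0.290·√17/√0.9159 = 1.249.
df = n − 2 = 17.
One-sided p ≈ 0.1142, which is ≥ 0.025, so fail to reject H₀.
The data do not give significant evidence of a linear association between blood alcohol concentration and reaction time.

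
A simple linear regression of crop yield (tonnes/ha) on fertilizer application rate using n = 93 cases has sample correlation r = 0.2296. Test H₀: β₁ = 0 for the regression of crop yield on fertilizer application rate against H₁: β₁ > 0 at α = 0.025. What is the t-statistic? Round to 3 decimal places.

t = r·√(n − 2)/√(1 − r²) = 0.2296·√91/√0.947284 = 2.250.
df = n − 2 = 91.
One-sided p ≈ 0.0134, which is < 0.025, so reject H₀.
There is evidence of a linear association between fertilizer application rate and crop yield.

t = 2.250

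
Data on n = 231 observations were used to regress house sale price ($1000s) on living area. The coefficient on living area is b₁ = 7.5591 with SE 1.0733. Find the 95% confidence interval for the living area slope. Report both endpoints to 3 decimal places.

(5.444, 9.674)

df = n − 2 = 231 − 2 = 229.
t* = t_{0.025, 229} = 1.970377.
Margin = t* × SE = 1.970377 × 1.0733 = 2.11481.
CI: 7.5591 ± 2.11481 → (5.444, 9.674).
With 95% confidence, each one-unit increase in living area is associated with a change of between 5.444 and 9.674 $1000s in house sale price.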